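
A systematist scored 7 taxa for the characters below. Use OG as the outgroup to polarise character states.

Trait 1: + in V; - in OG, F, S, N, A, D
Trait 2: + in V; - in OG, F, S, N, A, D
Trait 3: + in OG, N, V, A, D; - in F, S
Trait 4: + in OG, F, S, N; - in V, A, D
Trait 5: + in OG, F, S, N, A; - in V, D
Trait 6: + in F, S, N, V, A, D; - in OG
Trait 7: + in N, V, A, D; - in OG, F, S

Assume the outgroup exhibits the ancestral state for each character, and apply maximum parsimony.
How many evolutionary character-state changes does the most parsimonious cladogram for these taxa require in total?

Character polarity is set by the outgroup: the derived state is whichever differs from the outgroup's state, so for Trait 3, Trait 4, Trait 5 the derived state is '-', and for the remaining characters it is '+'.
Trait 1 (derived state '+') is unique to V (autapomorphy; uninformative for grouping).
Trait 2: derived state '+' in V only — an autapomorphy, so it tells us nothing about relationships among taxa.
Trait 3: derived state '-' in F and S only — synapomorphy for {F, S}.
Only A, D, and V show the derived state '-' for Trait 4, supporting them as a clade.
Trait 5 (derived state '-') is shared by D and V — a synapomorphy uniting that clade.
Trait 6 (derived state '+') is shared by all ingroup taxa — unites the whole ingroup.
Trait 7: derived state '+' in A, D, N, and V only — synapomorphy for {A, D, N, V}.
Most parsimonious ingroup topology: ((F,S),(N,((V,D),A))).
Changes per character on this tree: Trait 1: 1; Trait 2: 1; Trait 3: 1; Trait 4: 1; Trait 5: 1; Trait 6: 1; Trait 7: 1.
Total = 7.

7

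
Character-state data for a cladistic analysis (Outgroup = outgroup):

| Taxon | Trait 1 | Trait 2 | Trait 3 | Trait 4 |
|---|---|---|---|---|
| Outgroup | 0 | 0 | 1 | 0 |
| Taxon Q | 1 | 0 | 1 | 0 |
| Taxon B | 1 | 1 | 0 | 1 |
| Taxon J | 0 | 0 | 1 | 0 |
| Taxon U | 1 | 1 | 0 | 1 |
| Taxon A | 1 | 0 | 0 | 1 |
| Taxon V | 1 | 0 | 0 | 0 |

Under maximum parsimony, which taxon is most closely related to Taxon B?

Character polarity is set by the outgroup: the derived state is whichever differs from the outgroup's state, so for Trait 3 the derived state is '0', and for the remaining characters it is '1'.
Only Taxon A, Taxon B, Taxon Q, Taxon U, and Taxon V show the derived state '1' for Trait 1, supporting them as a clade.
Trait 2: derived state '1' in Taxon B and Taxon U only — synapomorphy for {Taxon B, Taxon U}.
Trait 3 (derived state '0') is shared by Taxon A, Taxon B, Taxon U, and Taxon V — a synapomorphy uniting that clade.
Trait 4 (derived state '1') is shared by Taxon A, Taxon B, and Taxon U — a synapomorphy uniting that clade.
Most parsimonious ingroup topology: ((Taxon Q,(((Taxon B,Taxon U),Taxon A),Taxon V)),Taxon J).
Taxon B and Taxon U form a cherry on this tree, so they are sister taxa.

Taxon U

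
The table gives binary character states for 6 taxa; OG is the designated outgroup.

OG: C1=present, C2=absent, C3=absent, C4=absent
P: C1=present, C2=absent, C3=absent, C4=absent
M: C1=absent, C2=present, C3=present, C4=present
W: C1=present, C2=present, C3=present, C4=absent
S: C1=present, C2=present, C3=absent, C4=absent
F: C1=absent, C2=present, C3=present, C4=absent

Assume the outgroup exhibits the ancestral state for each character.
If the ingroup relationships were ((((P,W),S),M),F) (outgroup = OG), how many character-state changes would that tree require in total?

8

Map each character onto ((((P,W),S),M),F) (rooted by OG) and count the minimum state changes it requires (Fitch parsimony):
C1: 2; C2: 2; C3: 3; C4: 1.
Total tree length = 8.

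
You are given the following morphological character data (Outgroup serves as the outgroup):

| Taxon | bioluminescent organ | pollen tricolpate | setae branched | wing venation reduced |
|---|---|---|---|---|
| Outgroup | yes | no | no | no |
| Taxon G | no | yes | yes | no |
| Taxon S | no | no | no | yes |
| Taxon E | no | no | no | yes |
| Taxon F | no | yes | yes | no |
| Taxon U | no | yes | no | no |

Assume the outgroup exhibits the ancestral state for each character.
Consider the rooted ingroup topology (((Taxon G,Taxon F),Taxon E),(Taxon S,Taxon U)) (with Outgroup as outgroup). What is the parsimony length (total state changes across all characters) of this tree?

Map each character onto (((Taxon G,Taxon F),Taxon E),(Taxon S,Taxon U)) (rooted by Outgroup) and count the minimum state changes it requires (Fitch parsimony):
bioluminescent organ: 1; pollen tricolpate: 2; setae branched: 1; wing venation reduced: 2.
Total tree length = 6.

6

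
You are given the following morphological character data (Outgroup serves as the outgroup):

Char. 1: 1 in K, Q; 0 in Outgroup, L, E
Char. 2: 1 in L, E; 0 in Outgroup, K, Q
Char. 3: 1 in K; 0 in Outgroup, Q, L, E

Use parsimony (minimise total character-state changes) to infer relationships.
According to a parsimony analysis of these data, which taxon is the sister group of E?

The outgroup has state '0' for every character, so '1' is the derived state throughout.
Char. 1 (derived state '1') is shared by K and Q — a synapomorphy uniting that clade.
Only E and L show the derived state '1' for Char. 2, supporting them as a clade.
Char. 3 (derived state '1') is unique to K (autapomorphy; uninformative for grouping).
Most parsimonious ingroup topology: ((K,Q),(L,E)).
E and L form a cherry on this tree, so they are sister taxa.

L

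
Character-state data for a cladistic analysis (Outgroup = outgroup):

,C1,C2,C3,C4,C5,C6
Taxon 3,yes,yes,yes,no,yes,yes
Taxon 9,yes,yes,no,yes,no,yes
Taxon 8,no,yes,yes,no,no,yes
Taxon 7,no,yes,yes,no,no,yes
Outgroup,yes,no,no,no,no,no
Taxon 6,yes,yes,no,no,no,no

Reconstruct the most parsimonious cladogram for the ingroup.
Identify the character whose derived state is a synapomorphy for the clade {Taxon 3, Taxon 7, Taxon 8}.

Character polarity is set by the outgroup: the derived state is whichever differs from the outgroup's state, so for C1 the derived state is 'no', and for the remaining characters it is 'yes'.
C1 (derived state 'no') is shared by Taxon 7 and Taxon 8 — a synapomorphy uniting that clade.
C2 (derived state 'yes') is shared by all ingroup taxa — unites the whole ingroup.
C3 (derived state 'yes') is shared by Taxon 3, Taxon 7, and Taxon 8 — a synapomorphy uniting that clade.
C4: derived state 'yes' in Taxon 9 only — an autapomorphy, so it tells us nothing about relationships among taxa.
C5 (derived state 'yes') is unique to Taxon 3 (autapomorphy; uninformative for grouping).
C6: derived state 'yes' in Taxon 3, Taxon 7, Taxon 8, and Taxon 9 only — synapomorphy for {Taxon 3, Taxon 7, Taxon 8, Taxon 9}.
Most parsimonious ingroup topology: (Taxon 6,(((Taxon 8,Taxon 7),Taxon 3),Taxon 9)).
The clade {Taxon 3, Taxon 7, Taxon 8} is supported by C3: its derived state 'yes' occurs in exactly those taxa and in no other taxon (including the outgroup).

C3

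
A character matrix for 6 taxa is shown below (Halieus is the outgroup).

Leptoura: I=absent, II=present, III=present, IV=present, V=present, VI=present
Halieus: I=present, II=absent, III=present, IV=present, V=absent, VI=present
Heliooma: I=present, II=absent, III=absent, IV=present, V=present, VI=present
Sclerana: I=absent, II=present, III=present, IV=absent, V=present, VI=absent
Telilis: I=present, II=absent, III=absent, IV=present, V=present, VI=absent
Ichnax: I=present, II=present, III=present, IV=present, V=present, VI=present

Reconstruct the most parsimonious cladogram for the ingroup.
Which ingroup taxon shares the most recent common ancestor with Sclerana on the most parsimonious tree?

Character polarity is set by the outgroup: the derived state is whichever differs from the outgroup's state, so for I, III, IV, VI the derived state is 'absent', and for the remaining characters it is 'present'.
I (derived state 'absent') is shared by Leptoura and Sclerana — a synapomorphy uniting that clade.
II: derived state 'present' in Ichnax, Leptoura, and Sclerana only — synapomorphy for {Ichnax, Leptoura, Sclerana}.
III (derived state 'absent') is shared by Heliooma and Telilis — a synapomorphy uniting that clade.
IV (derived state 'absent') is unique to Sclerana (autapomorphy; uninformative for grouping).
V (derived state 'present') is shared by all ingroup taxa — unites the whole ingroup.
VI groups Sclerana and Telilis, which is incompatible with the clades supported by the remaining characters; treating it as convergent (homoplasy) costs fewer steps than any alternative tree.
Most parsimonious ingroup topology: (((Sclerana,Leptoura),Ichnax),(Heliooma,Telilis)).
Sclerana and Leptoura form a cherry on this tree, so they are sister taxa.

Leptoura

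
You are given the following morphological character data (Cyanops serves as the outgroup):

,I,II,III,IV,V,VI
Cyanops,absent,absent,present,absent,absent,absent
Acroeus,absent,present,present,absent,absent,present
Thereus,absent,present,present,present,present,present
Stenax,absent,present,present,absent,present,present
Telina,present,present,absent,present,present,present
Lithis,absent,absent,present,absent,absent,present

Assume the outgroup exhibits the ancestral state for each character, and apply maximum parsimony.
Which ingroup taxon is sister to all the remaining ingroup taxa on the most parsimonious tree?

Character polarity is set by the outgroup: the derived state is whichever differs from the outgroup's state, so for III the derived state is 'absent', and for the remaining characters it is 'present'.
I: derived state 'present' in Telina only — an autapomorphy, so it tells us nothing about relationships among taxa.
II: derived state 'present' in Acroeus, Stenax, Telina, and Thereus only — synapomorphy for {Acroeus, Stenax, Telina, Thereus}.
III (derived state 'absent') is unique to Telina (autapomorphy; uninformative for grouping).
Only Telina and Thereus show the derived state 'present' for IV, supporting them as a clade.
Only Stenax, Telina, and Thereus show the derived state 'present' for V, supporting them as a clade.
VI (derived state 'present') is shared by all ingroup taxa — unites the whole ingroup.
Most parsimonious ingroup topology: ((Acroeus,((Thereus,Telina),Stenax)),Lithis).
Lithis is sister to the clade containing all other ingroup taxa, so it is the earliest-diverging (most basal) ingroup lineage.

Lithis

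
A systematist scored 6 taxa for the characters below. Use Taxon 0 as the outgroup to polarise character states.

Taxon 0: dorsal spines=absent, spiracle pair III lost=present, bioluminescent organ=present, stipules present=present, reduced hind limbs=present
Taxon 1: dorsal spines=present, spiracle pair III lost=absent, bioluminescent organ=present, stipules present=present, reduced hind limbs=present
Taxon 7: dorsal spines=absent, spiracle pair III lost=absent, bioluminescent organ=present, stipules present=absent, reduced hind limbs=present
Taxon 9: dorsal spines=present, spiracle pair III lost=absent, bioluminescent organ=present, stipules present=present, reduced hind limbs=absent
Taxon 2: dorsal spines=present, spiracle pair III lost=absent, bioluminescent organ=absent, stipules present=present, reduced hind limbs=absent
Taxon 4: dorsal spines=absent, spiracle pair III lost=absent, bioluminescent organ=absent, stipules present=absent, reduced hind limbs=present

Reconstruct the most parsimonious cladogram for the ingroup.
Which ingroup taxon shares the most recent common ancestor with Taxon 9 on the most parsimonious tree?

Taxon 2

Character polarity is set by the outgroup: the derived state is whichever differs from the outgroup's state, so for spiracle pair III lost, bioluminescent organ, stipules present, reduced hind limbs the derived state is 'absent', and for the remaining characters it is 'present'.
dorsal spines: derived state 'present' in Taxon 1, Taxon 2, and Taxon 9 only — synapomorphy for {Taxon 1, Taxon 2, Taxon 9}.
All ingroup taxa share the derived state 'absent' for spiracle pair III lost; it defines the ingroup but does not resolve relationships within it.
bioluminescent organ groups Taxon 2 and Taxon 4, which is incompatible with the clades supported by the remaining characters; treating it as convergent (homoplasy) costs fewer steps than any alternative tree.
stipules present (derived state 'absent') is shared by Taxon 4 and Taxon 7 — a synapomorphy uniting that clade.
reduced hind limbs: derived state 'absent' in Taxon 2 and Taxon 9 only — synapomorphy for {Taxon 2, Taxon 9}.
Most parsimonious ingroup topology: ((Taxon 1,(Taxon 9,Taxon 2)),(Taxon 7,Taxon 4)).
Taxon 9 and Taxon 2 form a cherry on this tree, so they are sister taxa.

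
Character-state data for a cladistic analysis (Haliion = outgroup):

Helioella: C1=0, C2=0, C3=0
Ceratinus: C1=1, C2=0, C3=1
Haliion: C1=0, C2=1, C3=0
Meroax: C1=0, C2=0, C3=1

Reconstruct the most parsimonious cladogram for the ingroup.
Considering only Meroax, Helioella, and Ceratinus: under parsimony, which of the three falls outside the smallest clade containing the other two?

Helioella

Character polarity is set by the outgroup: the derived state is whichever differs from the outgroup's state, so for C2 the derived state is '0', and for the remaining characters it is '1'.
C1 (derived state '1') is unique to Ceratinus (autapomorphy; uninformative for grouping).
All ingroup taxa share the derived state '0' for C2; it defines the ingroup but does not resolve relationships within it.
C3: derived state '1' in Ceratinus and Meroax only — synapomorphy for {Ceratinus, Meroax}.
Most parsimonious ingroup topology: (Helioella,(Ceratinus,Meroax)).
Meroax and Ceratinus share a more recent common ancestor with each other than either does with Helioella, so Helioella is the least closely related of the three.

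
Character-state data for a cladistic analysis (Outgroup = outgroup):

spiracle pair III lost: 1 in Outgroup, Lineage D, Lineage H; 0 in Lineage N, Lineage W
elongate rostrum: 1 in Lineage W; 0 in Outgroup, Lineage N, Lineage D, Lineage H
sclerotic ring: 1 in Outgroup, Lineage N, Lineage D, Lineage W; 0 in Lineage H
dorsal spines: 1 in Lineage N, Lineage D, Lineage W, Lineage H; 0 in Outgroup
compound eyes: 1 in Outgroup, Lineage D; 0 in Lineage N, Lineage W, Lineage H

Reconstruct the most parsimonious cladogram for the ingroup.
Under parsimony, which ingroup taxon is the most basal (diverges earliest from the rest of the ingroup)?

Character polarity is set by the outgroup: the derived state is whichever differs from the outgroup's state, so for spiracle pair III lost, sclerotic ring, compound eyes the derived state is '0', and for the remaining characters it is '1'.
Only Lineage N and Lineage W show the derived state '0' for spiracle pair III lost, supporting them as a clade.
elongate rostrum: derived state '1' in Lineage W only — an autapomorphy, so it tells us nothing about relationships among taxa.
sclerotic ring: derived state '0' in Lineage H only — an autapomorphy, so it tells us nothing about relationships among taxa.
All ingroup taxa share the derived state '1' for dorsal spines; it defines the ingroup but does not resolve relationships within it.
Only Lineage H, Lineage N, and Lineage W show the derived state '0' for compound eyes, supporting them as a clade.
Most parsimonious ingroup topology: (((Lineage N,Lineage W),Lineage H),Lineage D).
Lineage D is sister to the clade containing all other ingroup taxa, so it is the earliest-diverging (most basal) ingroup lineage.

Lineage D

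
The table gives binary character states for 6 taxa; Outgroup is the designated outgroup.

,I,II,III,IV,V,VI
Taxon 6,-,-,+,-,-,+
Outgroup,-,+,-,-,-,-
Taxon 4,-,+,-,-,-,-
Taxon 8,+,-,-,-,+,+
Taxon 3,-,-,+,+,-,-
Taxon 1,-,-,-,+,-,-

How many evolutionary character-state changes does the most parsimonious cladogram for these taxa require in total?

7

Character polarity is set by the outgroup: the derived state is whichever differs from the outgroup's state, so for II the derived state is '-', and for the remaining characters it is '+'.
I: derived state '+' in Taxon 8 only — an autapomorphy, so it tells us nothing about relationships among taxa.
Only Taxon 1, Taxon 3, Taxon 6, and Taxon 8 show the derived state '-' for II, supporting them as a clade.
III groups Taxon 3 and Taxon 6, which is incompatible with the clades supported by the remaining characters; treating it as convergent (homoplasy) costs fewer steps than any alternative tree.
IV (derived state '+') is shared by Taxon 1 and Taxon 3 — a synapomorphy uniting that clade.
V (derived state '+') is unique to Taxon 8 (autapomorphy; uninformative for grouping).
VI (derived state '+') is shared by Taxon 6 and Taxon 8 — a synapomorphy uniting that clade.
Most parsimonious ingroup topology: (((Taxon 3,Taxon 1),(Taxon 8,Taxon 6)),Taxon 4).
Changes per character on this tree: I: 1; II: 1; III: 2; IV: 1; V: 1; VI: 1.
Total = 7.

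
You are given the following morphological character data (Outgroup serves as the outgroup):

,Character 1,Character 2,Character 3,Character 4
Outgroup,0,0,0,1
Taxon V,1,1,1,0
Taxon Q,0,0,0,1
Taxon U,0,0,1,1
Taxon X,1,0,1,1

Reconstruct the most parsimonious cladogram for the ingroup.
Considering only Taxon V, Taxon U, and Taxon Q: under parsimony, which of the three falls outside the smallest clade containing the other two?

Character polarity is set by the outgroup: the derived state is whichever differs from the outgroup's state, so for Character 4 the derived state is '0', and for the remaining characters it is '1'.
Only Taxon V and Taxon X show the derived state '1' for Character 1, supporting them as a clade.
Character 2: derived state '1' in Taxon V only — an autapomorphy, so it tells us nothing about relationships among taxa.
Character 3 (derived state '1') is shared by Taxon U, Taxon V, and Taxon X — a synapomorphy uniting that clade.
Character 4: derived state '0' in Taxon V only — an autapomorphy, so it tells us nothing about relationships among taxa.
Most parsimonious ingroup topology: (((Taxon V,Taxon X),Taxon U),Taxon Q).
Taxon V and Taxon U share a more recent common ancestor with each other than either does with Taxon Q, so Taxon Q is the least closely related of the three.

Taxon Q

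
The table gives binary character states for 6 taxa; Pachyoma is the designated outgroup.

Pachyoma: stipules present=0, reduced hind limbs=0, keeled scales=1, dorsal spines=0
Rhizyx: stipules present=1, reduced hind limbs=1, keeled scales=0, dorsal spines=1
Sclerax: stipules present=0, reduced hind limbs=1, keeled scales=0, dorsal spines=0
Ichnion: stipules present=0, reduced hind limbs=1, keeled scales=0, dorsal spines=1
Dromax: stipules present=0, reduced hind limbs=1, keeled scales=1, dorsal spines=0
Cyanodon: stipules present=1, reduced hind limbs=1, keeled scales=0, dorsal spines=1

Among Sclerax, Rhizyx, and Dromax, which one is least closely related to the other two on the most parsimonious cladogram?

Character polarity is set by the outgroup: the derived state is whichever differs from the outgroup's state, so for keeled scales the derived state is '0', and for the remaining characters it is '1'.
Only Cyanodon and Rhizyx show the derived state '1' for stipules present, supporting them as a clade.
All ingroup taxa share the derived state '1' for reduced hind limbs; it defines the ingroup but does not resolve relationships within it.
keeled scales (derived state '0') is shared by Cyanodon, Ichnion, Rhizyx, and Sclerax — a synapomorphy uniting that clade.
dorsal spines (derived state '1') is shared by Cyanodon, Ichnion, and Rhizyx — a synapomorphy uniting that clade.
Most parsimonious ingroup topology: ((((Rhizyx,Cyanodon),Ichnion),Sclerax),Dromax).
Sclerax and Rhizyx share a more recent common ancestor with each other than either does with Dromax, so Dromax is the least closely related of the three.

Dromax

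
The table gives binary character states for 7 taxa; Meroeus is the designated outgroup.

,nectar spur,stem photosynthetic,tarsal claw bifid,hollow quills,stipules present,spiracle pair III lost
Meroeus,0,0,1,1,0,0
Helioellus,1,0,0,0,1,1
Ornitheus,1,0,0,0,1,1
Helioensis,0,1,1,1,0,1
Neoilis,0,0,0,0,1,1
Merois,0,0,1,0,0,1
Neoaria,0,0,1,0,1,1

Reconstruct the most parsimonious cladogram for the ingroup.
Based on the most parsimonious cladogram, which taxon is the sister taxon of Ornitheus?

Helioellus

Character polarity is set by the outgroup: the derived state is whichever differs from the outgroup's state, so for tarsal claw bifid, hollow quills the derived state is '0', and for the remaining characters it is '1'.
nectar spur (derived state '1') is shared by Helioellus and Ornitheus — a synapomorphy uniting that clade.
stem photosynthetic (derived state '1') is unique to Helioensis (autapomorphy; uninformative for grouping).
tarsal claw bifid: derived state '0' in Helioellus, Neoilis, and Ornitheus only — synapomorphy for {Helioellus, Neoilis, Ornitheus}.
hollow quills (derived state '0') is shared by Helioellus, Merois, Neoaria, Neoilis, and Ornitheus — a synapomorphy uniting that clade.
stipules present (derived state '1') is shared by Helioellus, Neoaria, Neoilis, and Ornitheus — a synapomorphy uniting that clade.
spiracle pair III lost (derived state '1') is shared by all ingroup taxa — unites the whole ingroup.
Most parsimonious ingroup topology: (((((Helioellus,Ornitheus),Neoilis),Neoaria),Merois),Helioensis).
Ornitheus and Helioellus form a cherry on this tree, so they are sister taxa.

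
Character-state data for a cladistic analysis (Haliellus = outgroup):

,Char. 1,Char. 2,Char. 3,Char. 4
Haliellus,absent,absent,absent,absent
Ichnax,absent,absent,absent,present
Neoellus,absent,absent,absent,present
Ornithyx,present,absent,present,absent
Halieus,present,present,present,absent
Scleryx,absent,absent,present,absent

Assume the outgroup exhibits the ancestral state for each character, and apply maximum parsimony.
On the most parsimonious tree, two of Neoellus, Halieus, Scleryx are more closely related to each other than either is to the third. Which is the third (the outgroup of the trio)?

Neoellus

The outgroup has state 'absent' for every character, so 'present' is the derived state throughout.
Char. 1 (derived state 'present') is shared by Halieus and Ornithyx — a synapomorphy uniting that clade.
Char. 2 (derived state 'present') is unique to Halieus (autapomorphy; uninformative for grouping).
Char. 3 (derived state 'present') is shared by Halieus, Ornithyx, and Scleryx — a synapomorphy uniting that clade.
Char. 4: derived state 'present' in Ichnax and Neoellus only — synapomorphy for {Ichnax, Neoellus}.
Most parsimonious ingroup topology: ((Ichnax,Neoellus),((Ornithyx,Halieus),Scleryx)).
Scleryx and Halieus share a more recent common ancestor with each other than either does with Neoellus, so Neoellus is the least closely related of the three.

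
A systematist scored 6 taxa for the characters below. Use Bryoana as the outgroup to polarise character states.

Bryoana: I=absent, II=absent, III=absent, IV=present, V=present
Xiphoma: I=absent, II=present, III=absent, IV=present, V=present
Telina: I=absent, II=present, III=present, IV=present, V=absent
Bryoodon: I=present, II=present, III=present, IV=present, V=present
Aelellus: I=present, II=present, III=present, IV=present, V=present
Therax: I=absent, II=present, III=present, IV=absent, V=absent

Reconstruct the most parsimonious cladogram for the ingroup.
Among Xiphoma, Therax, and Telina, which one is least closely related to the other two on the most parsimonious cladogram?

Xiphoma

Character polarity is set by the outgroup: the derived state is whichever differs from the outgroup's state, so for IV, V the derived state is 'absent', and for the remaining characters it is 'present'.
Only Aelellus and Bryoodon show the derived state 'present' for I, supporting them as a clade.
All ingroup taxa share the derived state 'present' for II; it defines the ingroup but does not resolve relationships within it.
III (derived state 'present') is shared by Aelellus, Bryoodon, Telina, and Therax — a synapomorphy uniting that clade.
IV (derived state 'absent') is unique to Therax (autapomorphy; uninformative for grouping).
Only Telina and Therax show the derived state 'absent' for V, supporting them as a clade.
Most parsimonious ingroup topology: (Xiphoma,((Telina,Therax),(Bryoodon,Aelellus))).
Telina and Therax share a more recent common ancestor with each other than either does with Xiphoma, so Xiphoma is the least closely related of the three.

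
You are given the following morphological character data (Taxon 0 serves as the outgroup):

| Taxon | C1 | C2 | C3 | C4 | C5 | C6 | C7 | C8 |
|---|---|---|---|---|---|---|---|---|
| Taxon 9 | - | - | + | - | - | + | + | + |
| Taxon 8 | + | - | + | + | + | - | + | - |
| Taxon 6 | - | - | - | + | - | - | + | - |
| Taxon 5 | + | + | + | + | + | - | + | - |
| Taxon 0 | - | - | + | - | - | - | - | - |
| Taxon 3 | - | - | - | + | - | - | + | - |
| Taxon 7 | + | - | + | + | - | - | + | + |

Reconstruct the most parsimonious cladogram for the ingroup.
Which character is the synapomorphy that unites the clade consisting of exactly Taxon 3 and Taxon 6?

C3

Character polarity is set by the outgroup: the derived state is whichever differs from the outgroup's state, so for C3 the derived state is '-', and for the remaining characters it is '+'.
C1 (derived state '+') is shared by Taxon 5, Taxon 7, and Taxon 8 — a synapomorphy uniting that clade.
C2: derived state '+' in Taxon 5 only — an autapomorphy, so it tells us nothing about relationships among taxa.
C3: derived state '-' in Taxon 3 and Taxon 6 only — synapomorphy for {Taxon 3, Taxon 6}.
C4: derived state '+' in Taxon 3, Taxon 5, Taxon 6, Taxon 7, and Taxon 8 only — synapomorphy for {Taxon 3, Taxon 5, Taxon 6, Taxon 7, Taxon 8}.
Only Taxon 5 and Taxon 8 show the derived state '+' for C5, supporting them as a clade.
C6 (derived state '+') is unique to Taxon 9 (autapomorphy; uninformative for grouping).
C7 (derived state '+') is shared by all ingroup taxa — unites the whole ingroup.
C8 (state '+') occurs in Taxon 7 and Taxon 9 but conflicts with the nesting implied by the other characters — most parsimoniously interpreted as homoplasy.
Most parsimonious ingroup topology: (Taxon 9,(((Taxon 5,Taxon 8),Taxon 7),(Taxon 6,Taxon 3))).
The clade {Taxon 3, Taxon 6} is supported by C3: its derived state '-' occurs in exactly those taxa and in no other taxon (including the outgroup).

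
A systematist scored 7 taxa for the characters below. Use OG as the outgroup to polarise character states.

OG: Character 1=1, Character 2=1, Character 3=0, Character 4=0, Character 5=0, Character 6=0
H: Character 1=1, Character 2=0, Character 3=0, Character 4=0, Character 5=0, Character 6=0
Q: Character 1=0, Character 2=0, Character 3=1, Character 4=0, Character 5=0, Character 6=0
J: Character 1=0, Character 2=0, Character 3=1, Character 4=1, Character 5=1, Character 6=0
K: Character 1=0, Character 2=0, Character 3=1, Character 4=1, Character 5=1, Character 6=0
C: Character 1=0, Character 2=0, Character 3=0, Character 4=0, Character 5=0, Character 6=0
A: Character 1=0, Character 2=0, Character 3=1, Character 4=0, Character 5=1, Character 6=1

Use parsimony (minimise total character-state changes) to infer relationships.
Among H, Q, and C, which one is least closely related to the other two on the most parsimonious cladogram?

H

Character polarity is set by the outgroup: the derived state is whichever differs from the outgroup's state, so for Character 1, Character 2 the derived state is '0', and for the remaining characters it is '1'.
Only A, C, J, K, and Q show the derived state '0' for Character 1, supporting them as a clade.
Character 2 (derived state '0') is shared by all ingroup taxa — unites the whole ingroup.
Only A, J, K, and Q show the derived state '1' for Character 3, supporting them as a clade.
Only J and K show the derived state '1' for Character 4, supporting them as a clade.
Only A, J, and K show the derived state '1' for Character 5, supporting them as a clade.
Character 6 (derived state '1') is unique to A (autapomorphy; uninformative for grouping).
Most parsimonious ingroup topology: (H,((Q,((J,K),A)),C)).
C and Q share a more recent common ancestor with each other than either does with H, so H is the least closely related of the three.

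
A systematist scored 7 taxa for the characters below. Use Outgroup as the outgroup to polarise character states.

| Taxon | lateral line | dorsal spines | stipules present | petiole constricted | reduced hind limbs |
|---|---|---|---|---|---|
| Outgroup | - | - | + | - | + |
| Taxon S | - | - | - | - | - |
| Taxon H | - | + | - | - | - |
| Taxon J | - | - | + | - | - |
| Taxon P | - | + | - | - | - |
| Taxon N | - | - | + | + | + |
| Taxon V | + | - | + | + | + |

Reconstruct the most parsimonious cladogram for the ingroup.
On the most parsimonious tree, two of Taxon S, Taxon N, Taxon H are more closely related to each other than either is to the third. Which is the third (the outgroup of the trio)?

Character polarity is set by the outgroup: the derived state is whichever differs from the outgroup's state, so for stipules present, reduced hind limbs the derived state is '-', and for the remaining characters it is '+'.
lateral line (derived state '+') is unique to Taxon V (autapomorphy; uninformative for grouping).
Only Taxon H and Taxon P show the derived state '+' for dorsal spines, supporting them as a clade.
stipules present: derived state '-' in Taxon H, Taxon P, and Taxon S only — synapomorphy for {Taxon H, Taxon P, Taxon S}.
petiole constricted (derived state '+') is shared by Taxon N and Taxon V — a synapomorphy uniting that clade.
reduced hind limbs (derived state '-') is shared by Taxon H, Taxon J, Taxon P, and Taxon S — a synapomorphy uniting that clade.
Most parsimonious ingroup topology: (((Taxon S,(Taxon H,Taxon P)),Taxon J),(Taxon N,Taxon V)).
Taxon S and Taxon H share a more recent common ancestor with each other than either does with Taxon N, so Taxon N is the least closely related of the three.

Taxon N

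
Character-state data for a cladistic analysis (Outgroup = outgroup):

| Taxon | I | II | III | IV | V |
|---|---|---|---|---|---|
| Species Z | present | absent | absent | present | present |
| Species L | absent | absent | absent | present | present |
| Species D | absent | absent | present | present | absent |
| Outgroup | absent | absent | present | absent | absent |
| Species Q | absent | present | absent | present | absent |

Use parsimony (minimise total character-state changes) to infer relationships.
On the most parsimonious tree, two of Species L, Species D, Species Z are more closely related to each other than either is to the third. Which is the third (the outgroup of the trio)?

Character polarity is set by the outgroup: the derived state is whichever differs from the outgroup's state, so for III the derived state is 'absent', and for the remaining characters it is 'present'.
I (derived state 'present') is unique to Species Z (autapomorphy; uninformative for grouping).
II (derived state 'present') is unique to Species Q (autapomorphy; uninformative for grouping).
III (derived state 'absent') is shared by Species L, Species Q, and Species Z — a synapomorphy uniting that clade.
IV (derived state 'present') is shared by all ingroup taxa — unites the whole ingroup.
Only Species L and Species Z show the derived state 'present' for V, supporting them as a clade.
Most parsimonious ingroup topology: (((Species Z,Species L),Species Q),Species D).
Species Z and Species L share a more recent common ancestor with each other than either does with Species D, so Species D is the least closely related of the three.

Species D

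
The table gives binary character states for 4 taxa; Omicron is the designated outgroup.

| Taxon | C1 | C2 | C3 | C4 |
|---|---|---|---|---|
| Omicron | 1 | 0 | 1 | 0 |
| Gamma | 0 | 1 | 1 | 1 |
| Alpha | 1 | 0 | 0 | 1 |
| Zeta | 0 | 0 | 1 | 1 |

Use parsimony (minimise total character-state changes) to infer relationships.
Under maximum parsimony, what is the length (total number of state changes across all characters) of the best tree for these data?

4

Character polarity is set by the outgroup: the derived state is whichever differs from the outgroup's state, so for C1, C3 the derived state is '0', and for the remaining characters it is '1'.
C1: derived state '0' in Gamma and Zeta only — synapomorphy for {Gamma, Zeta}.
C2: derived state '1' in Gamma only — an autapomorphy, so it tells us nothing about relationships among taxa.
C3 (derived state '0') is unique to Alpha (autapomorphy; uninformative for grouping).
All ingroup taxa share the derived state '1' for C4; it defines the ingroup but does not resolve relationships within it.
Most parsimonious ingroup topology: ((Gamma,Zeta),Alpha).
Changes per character on this tree: C1: 1; C2: 1; C3: 1; C4: 1.
Total = 4.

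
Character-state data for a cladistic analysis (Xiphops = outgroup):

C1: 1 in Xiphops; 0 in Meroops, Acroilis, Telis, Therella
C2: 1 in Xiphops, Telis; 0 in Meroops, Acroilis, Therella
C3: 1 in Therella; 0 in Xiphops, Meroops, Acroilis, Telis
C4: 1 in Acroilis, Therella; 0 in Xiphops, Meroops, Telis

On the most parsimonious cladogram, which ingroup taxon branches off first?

Character polarity is set by the outgroup: the derived state is whichever differs from the outgroup's state, so for C1, C2 the derived state is '0', and for the remaining characters it is '1'.
All ingroup taxa share the derived state '0' for C1; it defines the ingroup but does not resolve relationships within it.
Only Acroilis, Meroops, and Therella show the derived state '0' for C2, supporting them as a clade.
C3: derived state '1' in Therella only — an autapomorphy, so it tells us nothing about relationships among taxa.
C4: derived state '1' in Acroilis and Therella only — synapomorphy for {Acroilis, Therella}.
Most parsimonious ingroup topology: ((Meroops,(Acroilis,Therella)),Telis).
Telis is sister to the clade containing all other ingroup taxa, so it is the earliest-diverging (most basal) ingroup lineage.

Telis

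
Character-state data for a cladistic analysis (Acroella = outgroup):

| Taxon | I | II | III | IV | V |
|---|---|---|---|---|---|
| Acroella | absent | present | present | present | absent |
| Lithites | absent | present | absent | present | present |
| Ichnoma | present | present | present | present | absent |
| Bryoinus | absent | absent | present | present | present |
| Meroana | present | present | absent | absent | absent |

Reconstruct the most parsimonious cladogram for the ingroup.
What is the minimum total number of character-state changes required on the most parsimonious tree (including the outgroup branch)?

6

Character polarity is set by the outgroup: the derived state is whichever differs from the outgroup's state, so for II, III, IV the derived state is 'absent', and for the remaining characters it is 'present'.
Only Ichnoma and Meroana show the derived state 'present' for I, supporting them as a clade.
II (derived state 'absent') is unique to Bryoinus (autapomorphy; uninformative for grouping).
III groups Lithites and Meroana, which is incompatible with the clades supported by the remaining characters; treating it as convergent (homoplasy) costs fewer steps than any alternative tree.
IV (derived state 'absent') is unique to Meroana (autapomorphy; uninformative for grouping).
V: derived state 'present' in Bryoinus and Lithites only — synapomorphy for {Bryoinus, Lithites}.
Most parsimonious ingroup topology: ((Lithites,Bryoinus),(Ichnoma,Meroana)).
Changes per character on this tree: I: 1; II: 1; III: 2; IV: 1; V: 1.
Total = 6.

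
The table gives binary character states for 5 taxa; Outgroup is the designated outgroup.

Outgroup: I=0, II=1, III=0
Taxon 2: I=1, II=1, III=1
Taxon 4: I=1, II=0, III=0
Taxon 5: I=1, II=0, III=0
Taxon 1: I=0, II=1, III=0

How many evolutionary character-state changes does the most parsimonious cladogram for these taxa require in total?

3

Character polarity is set by the outgroup: the derived state is whichever differs from the outgroup's state, so for II the derived state is '0', and for the remaining characters it is '1'.
I: derived state '1' in Taxon 2, Taxon 4, and Taxon 5 only — synapomorphy for {Taxon 2, Taxon 4, Taxon 5}.
Only Taxon 4 and Taxon 5 show the derived state '0' for II, supporting them as a clade.
III: derived state '1' in Taxon 2 only — an autapomorphy, so it tells us nothing about relationships among taxa.
Most parsimonious ingroup topology: ((Taxon 2,(Taxon 4,Taxon 5)),Taxon 1).
Changes per character on this tree: I: 1; II: 1; III: 1.
Total = 3.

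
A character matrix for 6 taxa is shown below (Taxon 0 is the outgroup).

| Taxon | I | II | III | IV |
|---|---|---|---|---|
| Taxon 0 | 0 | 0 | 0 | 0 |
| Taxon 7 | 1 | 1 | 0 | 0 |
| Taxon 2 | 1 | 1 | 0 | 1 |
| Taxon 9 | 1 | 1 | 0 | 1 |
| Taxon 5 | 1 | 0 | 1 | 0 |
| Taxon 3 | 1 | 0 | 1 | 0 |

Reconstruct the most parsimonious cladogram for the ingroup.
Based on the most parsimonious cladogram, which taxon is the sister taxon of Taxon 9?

The outgroup has state '0' for every character, so '1' is the derived state throughout.
All ingroup taxa share the derived state '1' for I; it defines the ingroup but does not resolve relationships within it.
Only Taxon 2, Taxon 7, and Taxon 9 show the derived state '1' for II, supporting them as a clade.
Only Taxon 3 and Taxon 5 show the derived state '1' for III, supporting them as a clade.
IV (derived state '1') is shared by Taxon 2 and Taxon 9 — a synapomorphy uniting that clade.
Most parsimonious ingroup topology: ((Taxon 7,(Taxon 2,Taxon 9)),(Taxon 5,Taxon 3)).
Taxon 9 and Taxon 2 form a cherry on this tree, so they are sister taxa.

Taxon 2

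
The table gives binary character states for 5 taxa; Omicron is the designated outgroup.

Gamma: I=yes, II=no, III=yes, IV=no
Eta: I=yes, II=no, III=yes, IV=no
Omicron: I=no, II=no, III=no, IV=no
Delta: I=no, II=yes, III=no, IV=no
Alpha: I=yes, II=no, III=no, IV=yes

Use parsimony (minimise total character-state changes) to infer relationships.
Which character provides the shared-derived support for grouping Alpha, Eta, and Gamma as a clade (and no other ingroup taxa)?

The outgroup has state 'no' for every character, so 'yes' is the derived state throughout.
I (derived state 'yes') is shared by Alpha, Eta, and Gamma — a synapomorphy uniting that clade.
II (derived state 'yes') is unique to Delta (autapomorphy; uninformative for grouping).
III: derived state 'yes' in Eta and Gamma only — synapomorphy for {Eta, Gamma}.
IV (derived state 'yes') is unique to Alpha (autapomorphy; uninformative for grouping).
Most parsimonious ingroup topology: (Delta,(Alpha,(Gamma,Eta))).
The clade {Alpha, Eta, Gamma} is supported by I: its derived state 'yes' occurs in exactly those taxa and in no other taxon (including the outgroup).

I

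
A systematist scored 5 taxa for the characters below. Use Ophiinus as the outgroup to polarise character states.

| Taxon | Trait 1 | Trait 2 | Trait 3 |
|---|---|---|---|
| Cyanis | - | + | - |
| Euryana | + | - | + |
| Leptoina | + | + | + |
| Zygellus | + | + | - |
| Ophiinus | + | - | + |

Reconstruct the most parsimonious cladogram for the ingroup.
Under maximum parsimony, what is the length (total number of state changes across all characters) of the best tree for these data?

3

Character polarity is set by the outgroup: the derived state is whichever differs from the outgroup's state, so for Trait 1, Trait 3 the derived state is '-', and for the remaining characters it is '+'.
Trait 1: derived state '-' in Cyanis only — an autapomorphy, so it tells us nothing about relationships among taxa.
Only Cyanis, Leptoina, and Zygellus show the derived state '+' for Trait 2, supporting them as a clade.
Trait 3 (derived state '-') is shared by Cyanis and Zygellus — a synapomorphy uniting that clade.
Most parsimonious ingroup topology: (((Zygellus,Cyanis),Leptoina),Euryana).
Changes per character on this tree: Trait 1: 1; Trait 2: 1; Trait 3: 1.
Total = 3.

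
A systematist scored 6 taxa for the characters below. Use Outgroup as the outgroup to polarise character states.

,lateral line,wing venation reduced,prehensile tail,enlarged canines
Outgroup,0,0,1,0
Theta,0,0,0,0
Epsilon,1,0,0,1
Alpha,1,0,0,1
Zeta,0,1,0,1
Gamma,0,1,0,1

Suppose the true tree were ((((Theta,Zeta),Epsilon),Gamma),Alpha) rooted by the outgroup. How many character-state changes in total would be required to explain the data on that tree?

7

Map each character onto ((((Theta,Zeta),Epsilon),Gamma),Alpha) (rooted by Outgroup) and count the minimum state changes it requires (Fitch parsimony):
lateral line: 2; wing venation reduced: 2; prehensile tail: 1; enlarged canines: 2.
Total tree length = 7.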